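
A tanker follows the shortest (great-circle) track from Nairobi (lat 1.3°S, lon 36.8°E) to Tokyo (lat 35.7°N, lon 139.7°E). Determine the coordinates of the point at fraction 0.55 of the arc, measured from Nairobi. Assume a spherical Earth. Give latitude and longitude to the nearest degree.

From cos δ = sin φ₁ sin φ₂ + cos φ₁ cos φ₂ cos Δλ, the central angle is δ ≈ 1.767 rad (101.2°).
Interpolate at f = 0.55 with slerp weights a = sin((1−f)δ)/sin δ ≈ 0.728, b = sin(fδ)/sin δ ≈ 0.842.
p = a·p₁ + b·p₂ ≈ (0.061, 0.878, 0.475); φ = arcsin(p_z) ≈ 28.34°, λ = atan2(p_y, p_x) ≈ 86.02°.

≈ lat 28°N, lon 86°E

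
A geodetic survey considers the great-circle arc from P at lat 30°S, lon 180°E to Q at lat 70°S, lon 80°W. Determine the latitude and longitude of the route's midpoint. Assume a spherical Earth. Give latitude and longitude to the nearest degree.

Convert each endpoint to a unit vector on the sphere (x = cos φ cos λ, y = cos φ sin λ, z = sin φ).
The central angle between the endpoints is δ = arccos(p₁·p₂) ≈ 1.139 rad (65.3°).
Interpolate at f = 1/2 with slerp weights a = sin((1−f)δ)/sin δ ≈ 0.594, b = sin(fδ)/sin δ ≈ 0.594.
p = a·p₁ + b·p₂ ≈ (-0.479, -0.200, -0.855); φ = arcsin(p_z) ≈ -58.74°, λ = atan2(p_y, p_x) ≈ -157.34°.

≈ lat 59°S, lon 157°W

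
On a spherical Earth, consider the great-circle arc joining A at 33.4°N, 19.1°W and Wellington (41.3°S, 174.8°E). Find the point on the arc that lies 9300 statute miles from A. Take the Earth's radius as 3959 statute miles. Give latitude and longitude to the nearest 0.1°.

≈ 50.0°S, 140.6°W

From cos δ = sin φ₁ sin φ₂ + cos φ₁ cos φ₂ cos Δλ, the central angle is δ ≈ 2.905 rad (166.4°). The total great-circle distance is δ·R ≈ 2.905 × 3959 ≈ 11501 mi, so the target fraction is f = 9300/11501 ≈ 0.809.
Interpolate at f ≈ 0.809 with slerp weights a = sin((1−f)δ)/sin δ ≈ 2.252, b = sin(fδ)/sin δ ≈ 3.038.
p = a·p₁ + b·p₂ ≈ (-0.497, -0.408, -0.766); φ = arcsin(p_z) ≈ -49.98°, λ = atan2(p_y, p_x) ≈ -140.60°.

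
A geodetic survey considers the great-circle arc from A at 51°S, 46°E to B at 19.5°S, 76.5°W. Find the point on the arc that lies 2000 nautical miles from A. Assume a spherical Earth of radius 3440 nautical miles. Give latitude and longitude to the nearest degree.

≈ 59°S, 13°W

The haversine formula gives a central angle δ ≈ 1.630 rad (93.4°) between the endpoints. The total great-circle distance is δ·R ≈ 1.630 × 3440 ≈ 5608 nmi, so the target fraction is f = 2000/5608 ≈ 0.357.
Interpolate at f ≈ 0.357 with slerp weights a = sin((1−f)δ)/sin δ ≈ 0.868, b = sin(fδ)/sin δ ≈ 0.550.
p = a·p₁ + b·p₂ ≈ (0.501, -0.111, -0.858); φ = arcsin(p_z) ≈ -59.15°, λ = atan2(p_y, p_x) ≈ -12.52°.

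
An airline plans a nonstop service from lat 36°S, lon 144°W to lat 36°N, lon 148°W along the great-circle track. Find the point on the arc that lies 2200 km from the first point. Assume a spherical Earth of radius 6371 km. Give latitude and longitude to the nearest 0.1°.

≈ lat 16.2°S, lon 145.2°W

Write both endpoints as unit vectors p₁, p₂ with components (cos φ cos λ, cos φ sin λ, sin φ).
The central angle between the endpoints is δ = arccos(p₁·p₂) ≈ 1.258 rad (72.1°). The total great-circle distance is δ·R ≈ 1.258 × 6371 ≈ 8017 km, so the target fraction is f = 2200/8017 ≈ 0.274.
Interpolate at f ≈ 0.274 with slerp weights a = sin((1−f)δ)/sin δ ≈ 0.832, b = sin(fδ)/sin δ ≈ 0.356.
p = a·p₁ + b·p₂ ≈ (-0.788, -0.548, -0.280); φ = arcsin(p_z) ≈ -16.24°, λ = atan2(p_y, p_x) ≈ -145.20°.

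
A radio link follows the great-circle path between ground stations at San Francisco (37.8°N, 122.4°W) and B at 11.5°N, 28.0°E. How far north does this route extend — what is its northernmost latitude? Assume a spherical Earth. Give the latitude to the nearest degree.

≈ 63°N

The great circle lies in the plane with unit normal n̂ = (p₁ × p₂)/|p₁ × p₂|.
Here n̂_z ≈ +0.458; the vertex latitude is φ_max = arccos|n̂_z| ≈ 62.7°.
Check via Clairaut: cos φ_max = |cos φ₁| · sin C = cos(37.8°)·sin(35.5°) ≈ 0.458, again giving ≈ 62.7°.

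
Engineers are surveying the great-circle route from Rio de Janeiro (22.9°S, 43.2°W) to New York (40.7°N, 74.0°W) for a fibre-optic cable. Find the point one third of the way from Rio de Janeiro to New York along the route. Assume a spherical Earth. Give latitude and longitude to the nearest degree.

≈ (2°S, 53°W)

Write both endpoints as unit vectors p₁, p₂ with components (cos φ cos λ, cos φ sin λ, sin φ).
The central angle between the endpoints is δ = arccos(p₁·p₂) ≈ 1.217 rad (69.7°).
Interpolate at f = 1/3 with slerp weights a = sin((1−f)δ)/sin δ ≈ 0.773, b = sin(fδ)/sin δ ≈ 0.421.
p = a·p₁ + b·p₂ ≈ (0.607, -0.794, -0.026); φ = arcsin(p_z) ≈ -1.52°, λ = atan2(p_y, p_x) ≈ -52.60°.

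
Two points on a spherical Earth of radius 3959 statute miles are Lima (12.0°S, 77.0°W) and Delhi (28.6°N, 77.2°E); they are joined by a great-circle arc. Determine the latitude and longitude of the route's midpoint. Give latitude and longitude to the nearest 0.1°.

≈ (32.5°N, 13.2°W)

Convert each endpoint to a unit vector on the sphere (x = cos φ cos λ, y = cos φ sin λ, z = sin φ).
The central angle between the endpoints is δ = arccos(p₁·p₂) ≈ 2.632 rad (150.8°).
Interpolate at f = 1/2 with slerp weights a = sin((1−f)δ)/sin δ ≈ 1.982, b = sin(fδ)/sin δ ≈ 1.982.
p = a·p₁ + b·p₂ ≈ (0.822, -0.192, 0.537); φ = arcsin(p_z) ≈ 32.46°, λ = atan2(p_y, p_x) ≈ -13.16°.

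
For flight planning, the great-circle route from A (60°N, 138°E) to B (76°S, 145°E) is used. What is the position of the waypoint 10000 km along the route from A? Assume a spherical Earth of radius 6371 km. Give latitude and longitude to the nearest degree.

≈ (30°S, 141°E)

Convert each endpoint to a unit vector on the sphere (x = cos φ cos λ, y = cos φ sin λ, z = sin φ).
The central angle between the endpoints is δ = arccos(p₁·p₂) ≈ 2.375 rad (136.1°). The total great-circle distance is δ·R ≈ 2.375 × 6371 ≈ 15131 km, so the target fraction is f = 10000/15131 ≈ 0.661.
Interpolate at f ≈ 0.661 with slerp weights a = sin((1−f)δ)/sin δ ≈ 1.039, b = sin(fδ)/sin δ ≈ 1.441.
p = a·p₁ + b·p₂ ≈ (-0.672, 0.548, -0.499); φ = arcsin(p_z) ≈ -29.90°, λ = atan2(p_y, p_x) ≈ 140.81°.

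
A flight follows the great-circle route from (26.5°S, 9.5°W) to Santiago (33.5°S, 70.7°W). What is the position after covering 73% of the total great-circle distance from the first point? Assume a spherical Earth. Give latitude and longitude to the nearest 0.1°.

≈ (34.7°S, 53.6°W)

From cos δ = sin φ₁ sin φ₂ + cos φ₁ cos φ₂ cos Δλ, the central angle is δ ≈ 0.920 rad (52.7°).
Interpolate at f = 0.73 with slerp weights a = sin((1−f)δ)/sin δ ≈ 0.309, b = sin(fδ)/sin δ ≈ 0.782.
p = a·p₁ + b·p₂ ≈ (0.488, -0.661, -0.570); φ = arcsin(p_z) ≈ -34.72°, λ = atan2(p_y, p_x) ≈ -53.55°.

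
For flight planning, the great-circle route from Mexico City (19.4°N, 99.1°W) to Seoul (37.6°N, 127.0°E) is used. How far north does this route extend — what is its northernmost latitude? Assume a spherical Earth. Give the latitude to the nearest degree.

≈ 55°N

The great circle lies in the plane with unit normal n̂ = (p₁ × p₂)/|p₁ × p₂|.
Here n̂_z ≈ -0.567; the vertex latitude is φ_max = arccos|n̂_z| ≈ 55.4°.
Check via Clairaut: cos φ_max = |cos φ₁| · sin C = cos(19.4°)·sin(37.0°) ≈ 0.567, again giving ≈ 55.4°.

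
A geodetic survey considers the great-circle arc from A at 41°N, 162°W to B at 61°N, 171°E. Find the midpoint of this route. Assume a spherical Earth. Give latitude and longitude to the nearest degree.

≈ 52°N, 173°W

Convert each endpoint to a unit vector on the sphere (x = cos φ cos λ, y = cos φ sin λ, z = sin φ).
The central angle between the endpoints is δ = arccos(p₁·p₂) ≈ 0.451 rad (25.9°).
Interpolate at f = 1/2 with slerp weights a = sin((1−f)δ)/sin δ ≈ 0.513, b = sin(fδ)/sin δ ≈ 0.513.
p = a·p₁ + b·p₂ ≈ (-0.614, -0.081, 0.785); φ = arcsin(p_z) ≈ 51.74°, λ = atan2(p_y, p_x) ≈ -172.51°.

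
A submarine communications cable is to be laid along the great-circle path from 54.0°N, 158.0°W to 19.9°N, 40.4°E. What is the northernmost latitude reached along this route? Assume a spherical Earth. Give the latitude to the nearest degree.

≈ 80°N

The great circle lies in the plane with unit normal n̂ = (p₁ × p₂)/|p₁ × p₂|.
Here n̂_z ≈ -0.180; the vertex latitude is φ_max = arccos|n̂_z| ≈ 79.6°.
Check via Clairaut: cos φ_max = |cos φ₁| · sin C = cos(54.0°)·sin(17.8°) ≈ 0.180, again giving ≈ 79.6°.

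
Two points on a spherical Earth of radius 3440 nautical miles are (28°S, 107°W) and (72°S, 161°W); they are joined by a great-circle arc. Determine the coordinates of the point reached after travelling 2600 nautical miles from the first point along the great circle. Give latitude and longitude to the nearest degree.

The haversine formula gives a central angle δ ≈ 0.919 rad (52.6°) between the endpoints. The total great-circle distance is δ·R ≈ 0.919 × 3440 ≈ 3160 nmi, so the target fraction is f = 2600/3160 ≈ 0.823.
Interpolate at f ≈ 0.823 with slerp weights a = sin((1−f)δ)/sin δ ≈ 0.204, b = sin(fδ)/sin δ ≈ 0.863.
p = a·p₁ + b·p₂ ≈ (-0.305, -0.259, -0.916); φ = arcsin(p_z) ≈ -66.42°, λ = atan2(p_y, p_x) ≈ -139.64°.

≈ (66°S, 140°W)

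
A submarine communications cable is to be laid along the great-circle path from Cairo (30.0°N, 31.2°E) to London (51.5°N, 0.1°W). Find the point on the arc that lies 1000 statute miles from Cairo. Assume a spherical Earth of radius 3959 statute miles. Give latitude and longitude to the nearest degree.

Write both endpoints as unit vectors p₁, p₂ with components (cos φ cos λ, cos φ sin λ, sin φ).
The central angle between the endpoints is δ = arccos(p₁·p₂) ≈ 0.551 rad (31.6°). The total great-circle distance is δ·R ≈ 0.551 × 3959 ≈ 2182 mi, so the target fraction is f = 1000/2182 ≈ 0.458.
Interpolate at f ≈ 0.458 with slerp weights a = sin((1−f)δ)/sin δ ≈ 0.562, b = sin(fδ)/sin δ ≈ 0.477.
p = a·p₁ + b·p₂ ≈ (0.713, 0.251, 0.654); φ = arcsin(p_z) ≈ 40.87°, λ = atan2(p_y, p_x) ≈ 19.42°.

≈ 41°N, 19°E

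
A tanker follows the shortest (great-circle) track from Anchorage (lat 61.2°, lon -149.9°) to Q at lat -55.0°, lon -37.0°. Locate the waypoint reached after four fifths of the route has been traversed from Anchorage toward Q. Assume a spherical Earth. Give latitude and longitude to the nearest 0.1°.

The haversine formula gives a central angle δ ≈ 2.542 rad (145.6°) between the endpoints.
Interpolate at f = 4/5 with slerp weights a = sin((1−f)δ)/sin δ ≈ 0.862, b = sin(fδ)/sin δ ≈ 1.585.
p = a·p₁ + b·p₂ ≈ (0.367, -0.755, -0.543); φ = arcsin(p_z) ≈ -32.89°, λ = atan2(p_y, p_x) ≈ -64.10°.

≈ lat -32.9°, lon -64.1°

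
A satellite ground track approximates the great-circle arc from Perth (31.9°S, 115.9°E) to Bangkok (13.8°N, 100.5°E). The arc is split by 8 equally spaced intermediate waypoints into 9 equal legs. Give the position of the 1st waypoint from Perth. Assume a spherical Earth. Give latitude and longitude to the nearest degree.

The haversine formula gives a central angle δ ≈ 0.838 rad (48.0°) between the endpoints.
Interpolate at f = 1/9 with slerp weights a = sin((1−f)δ)/sin δ ≈ 0.912, b = sin(fδ)/sin δ ≈ 0.125.
p = a·p₁ + b·p₂ ≈ (-0.360, 0.816, -0.452); φ = arcsin(p_z) ≈ -26.88°, λ = atan2(p_y, p_x) ≈ 113.83°.

≈ (27°S, 114°E)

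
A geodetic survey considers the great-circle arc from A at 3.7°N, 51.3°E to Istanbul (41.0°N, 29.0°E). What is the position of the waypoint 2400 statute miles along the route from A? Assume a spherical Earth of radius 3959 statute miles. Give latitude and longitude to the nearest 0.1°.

≈ 34.6°N, 34.2°E

Write both endpoints as unit vectors p₁, p₂ with components (cos φ cos λ, cos φ sin λ, sin φ).
The central angle between the endpoints is δ = arccos(p₁·p₂) ≈ 0.739 rad (42.3°). The total great-circle distance is δ·R ≈ 0.739 × 3959 ≈ 2926 mi, so the target fraction is f = 2400/2926 ≈ 0.820.
Interpolate at f ≈ 0.820 with slerp weights a = sin((1−f)δ)/sin δ ≈ 0.197, b = sin(fδ)/sin δ ≈ 0.846.
p = a·p₁ + b·p₂ ≈ (0.681, 0.463, 0.568); φ = arcsin(p_z) ≈ 34.59°, λ = atan2(p_y, p_x) ≈ 34.19°.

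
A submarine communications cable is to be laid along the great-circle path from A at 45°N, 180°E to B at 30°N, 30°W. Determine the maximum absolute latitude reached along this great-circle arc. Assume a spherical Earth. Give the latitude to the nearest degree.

The great circle lies in the plane with unit normal n̂ = (p₁ × p₂)/|p₁ × p₂|.
Here n̂_z ≈ +0.311; the vertex latitude is φ_max = arccos|n̂_z| ≈ 71.9°.
Check via Clairaut: cos φ_max = |cos φ₁| · sin C = cos(45.0°)·sin(26.1°) ≈ 0.311, again giving ≈ 71.9°.

≈ 72°N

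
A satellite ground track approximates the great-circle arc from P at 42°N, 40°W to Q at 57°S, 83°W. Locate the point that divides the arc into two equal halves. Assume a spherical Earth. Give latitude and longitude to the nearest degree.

Convert each endpoint to a unit vector on the sphere (x = cos φ cos λ, y = cos φ sin λ, z = sin φ).
The central angle between the endpoints is δ = arccos(p₁·p₂) ≈ 1.839 rad (105.4°).
Interpolate at f = 1/2 with slerp weights a = sin((1−f)δ)/sin δ ≈ 0.825, b = sin(fδ)/sin δ ≈ 0.825.
p = a·p₁ + b·p₂ ≈ (0.524, -0.840, -0.140); φ = arcsin(p_z) ≈ -8.04°, λ = atan2(p_y, p_x) ≈ -58.03°.

≈ 8°S, 58°W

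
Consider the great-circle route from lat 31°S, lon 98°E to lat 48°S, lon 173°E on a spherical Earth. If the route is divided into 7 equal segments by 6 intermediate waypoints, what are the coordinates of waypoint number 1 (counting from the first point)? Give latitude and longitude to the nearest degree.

Write both endpoints as unit vectors p₁, p₂ with components (cos φ cos λ, cos φ sin λ, sin φ).
The central angle between the endpoints is δ = arccos(p₁·p₂) ≈ 1.011 rad (57.9°).
Interpolate at f = 1/7 with slerp weights a = sin((1−f)δ)/sin δ ≈ 0.899, b = sin(fδ)/sin δ ≈ 0.170.
p = a·p₁ + b·p₂ ≈ (-0.220, 0.777, -0.589); φ = arcsin(p_z) ≈ -36.12°, λ = atan2(p_y, p_x) ≈ 105.81°.

≈ lat 36°S, lon 106°E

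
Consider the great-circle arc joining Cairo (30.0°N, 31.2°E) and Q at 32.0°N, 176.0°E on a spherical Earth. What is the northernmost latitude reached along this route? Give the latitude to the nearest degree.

The great circle lies in the plane with unit normal n̂ = (p₁ × p₂)/|p₁ × p₂|.
Here n̂_z ≈ +0.449; the vertex latitude is φ_max = arccos|n̂_z| ≈ 63.3°.

≈ 63°N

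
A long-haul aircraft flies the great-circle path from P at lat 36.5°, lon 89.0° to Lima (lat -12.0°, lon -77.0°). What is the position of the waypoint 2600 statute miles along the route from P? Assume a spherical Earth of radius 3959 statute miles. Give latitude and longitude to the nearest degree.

≈ lat 63°, lon 45°

Write both endpoints as unit vectors p₁, p₂ with components (cos φ cos λ, cos φ sin λ, sin φ).
The central angle between the endpoints is δ = arccos(p₁·p₂) ≈ 2.661 rad (152.4°). The total great-circle distance is δ·R ≈ 2.661 × 3959 ≈ 10534 mi, so the target fraction is f = 2600/10534 ≈ 0.247.
Interpolate at f ≈ 0.247 with slerp weights a = sin((1−f)δ)/sin δ ≈ 1.962, b = sin(fδ)/sin δ ≈ 1.320.
p = a·p₁ + b·p₂ ≈ (0.318, 0.319, 0.893); φ = arcsin(p_z) ≈ 63.22°, λ = atan2(p_y, p_x) ≈ 45.10°.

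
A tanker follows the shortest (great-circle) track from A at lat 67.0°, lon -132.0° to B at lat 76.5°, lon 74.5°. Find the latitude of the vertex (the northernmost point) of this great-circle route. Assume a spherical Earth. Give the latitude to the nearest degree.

The great circle lies in the plane with unit normal n̂ = (p₁ × p₂)/|p₁ × p₂|.
Here n̂_z ≈ -0.070; the vertex latitude is φ_max = arccos|n̂_z| ≈ 86.0°.
Check via Clairaut: cos φ_max = |cos φ₁| · sin C = cos(67.0°)·sin(10.3°) ≈ 0.070, again giving ≈ 86.0°.

≈ 86°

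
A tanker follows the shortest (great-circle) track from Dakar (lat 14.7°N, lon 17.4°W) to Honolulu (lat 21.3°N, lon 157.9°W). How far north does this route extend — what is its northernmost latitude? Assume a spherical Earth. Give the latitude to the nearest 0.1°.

The great circle lies in the plane with unit normal n̂ = (p₁ × p₂)/|p₁ × p₂|.
Here n̂_z ≈ -0.719; the vertex latitude is φ_max = arccos|n̂_z| ≈ 44.1°.

≈ 44.1°N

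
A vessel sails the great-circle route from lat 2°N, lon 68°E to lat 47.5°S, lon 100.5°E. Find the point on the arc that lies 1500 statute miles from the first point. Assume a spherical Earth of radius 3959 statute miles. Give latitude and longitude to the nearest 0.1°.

The haversine formula gives a central angle δ ≈ 0.996 rad (57.1°) between the endpoints. The total great-circle distance is δ·R ≈ 0.996 × 3959 ≈ 3943 mi, so the target fraction is f = 1500/3943 ≈ 0.380.
Interpolate at f ≈ 0.380 with slerp weights a = sin((1−f)δ)/sin δ ≈ 0.689, b = sin(fδ)/sin δ ≈ 0.441.
p = a·p₁ + b·p₂ ≈ (0.204, 0.932, -0.301); φ = arcsin(p_z) ≈ -17.51°, λ = atan2(p_y, p_x) ≈ 77.66°.

≈ lat 17.5°S, lon 77.7°E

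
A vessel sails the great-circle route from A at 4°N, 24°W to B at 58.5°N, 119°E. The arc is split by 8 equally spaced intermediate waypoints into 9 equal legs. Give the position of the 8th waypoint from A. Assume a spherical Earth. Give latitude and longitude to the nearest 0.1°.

≈ 66.7°N, 98.7°E

Write both endpoints as unit vectors p₁, p₂ with components (cos φ cos λ, cos φ sin λ, sin φ).
The central angle between the endpoints is δ = arccos(p₁·p₂) ≈ 1.936 rad (110.9°).
Interpolate at f = 8/9 with slerp weights a = sin((1−f)δ)/sin δ ≈ 0.228, b = sin(fδ)/sin δ ≈ 1.058.
p = a·p₁ + b·p₂ ≈ (-0.060, 0.391, 0.918); φ = arcsin(p_z) ≈ 66.70°, λ = atan2(p_y, p_x) ≈ 98.71°.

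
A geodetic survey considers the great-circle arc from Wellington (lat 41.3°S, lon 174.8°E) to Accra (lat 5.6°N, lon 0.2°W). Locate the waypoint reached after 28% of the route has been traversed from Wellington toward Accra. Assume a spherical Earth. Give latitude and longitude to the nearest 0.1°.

≈ lat 79.7°S, lon 142.4°E

Write both endpoints as unit vectors p₁, p₂ with components (cos φ cos λ, cos φ sin λ, sin φ).
The central angle between the endpoints is δ = arccos(p₁·p₂) ≈ 2.514 rad (144.0°).
Interpolate at f = 0.28 with slerp weights a = sin((1−f)δ)/sin δ ≈ 1.654, b = sin(fδ)/sin δ ≈ 1.102.
p = a·p₁ + b·p₂ ≈ (-0.141, 0.109, -0.984); φ = arcsin(p_z) ≈ -79.74°, λ = atan2(p_y, p_x) ≈ 142.36°.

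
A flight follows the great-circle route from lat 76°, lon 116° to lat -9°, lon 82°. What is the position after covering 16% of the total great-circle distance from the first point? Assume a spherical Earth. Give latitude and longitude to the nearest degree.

≈ lat 63°, lon 99°

From cos δ = sin φ₁ sin φ₂ + cos φ₁ cos φ₂ cos Δλ, the central angle is δ ≈ 1.524 rad (87.3°).
Interpolate at f = 0.16 with slerp weights a = sin((1−f)δ)/sin δ ≈ 0.959, b = sin(fδ)/sin δ ≈ 0.242.
p = a·p₁ + b·p₂ ≈ (-0.068, 0.445, 0.893); φ = arcsin(p_z) ≈ 63.24°, λ = atan2(p_y, p_x) ≈ 98.75°.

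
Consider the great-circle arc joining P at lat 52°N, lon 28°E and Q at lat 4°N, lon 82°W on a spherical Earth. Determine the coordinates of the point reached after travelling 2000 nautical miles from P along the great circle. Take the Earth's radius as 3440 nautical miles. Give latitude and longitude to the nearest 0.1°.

≈ lat 49.9°N, lon 26.1°W

Convert each endpoint to a unit vector on the sphere (x = cos φ cos λ, y = cos φ sin λ, z = sin φ).
The central angle between the endpoints is δ = arccos(p₁·p₂) ≈ 1.727 rad (98.9°). The total great-circle distance is δ·R ≈ 1.727 × 3440 ≈ 5939 nmi, so the target fraction is f = 2000/5939 ≈ 0.337.
Interpolate at f ≈ 0.337 with slerp weights a = sin((1−f)δ)/sin δ ≈ 0.922, b = sin(fδ)/sin δ ≈ 0.556.
p = a·p₁ + b·p₂ ≈ (0.578, -0.283, 0.765); φ = arcsin(p_z) ≈ 49.93°, λ = atan2(p_y, p_x) ≈ -26.05°.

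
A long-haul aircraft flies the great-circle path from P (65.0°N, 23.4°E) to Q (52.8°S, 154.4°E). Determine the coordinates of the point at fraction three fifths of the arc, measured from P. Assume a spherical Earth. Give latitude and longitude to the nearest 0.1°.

Write both endpoints as unit vectors p₁, p₂ with components (cos φ cos λ, cos φ sin λ, sin φ).
The central angle between the endpoints is δ = arccos(p₁·p₂) ≈ 2.667 rad (152.8°).
Interpolate at f = 3/5 with slerp weights a = sin((1−f)δ)/sin δ ≈ 1.917, b = sin(fδ)/sin δ ≈ 2.188.
p = a·p₁ + b·p₂ ≈ (-0.450, 0.893, -0.006); φ = arcsin(p_z) ≈ -0.32°, λ = atan2(p_y, p_x) ≈ 116.71°.

≈ (0.3°S, 116.7°E)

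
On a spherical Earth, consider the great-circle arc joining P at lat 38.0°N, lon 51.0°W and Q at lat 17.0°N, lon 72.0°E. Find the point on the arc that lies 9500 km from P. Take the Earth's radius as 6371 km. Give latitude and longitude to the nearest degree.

The haversine formula gives a central angle δ ≈ 1.803 rad (103.3°) between the endpoints. The total great-circle distance is δ·R ≈ 1.803 × 6371 ≈ 11489 km, so the target fraction is f = 9500/11489 ≈ 0.827.
Interpolate at f ≈ 0.827 with slerp weights a = sin((1−f)δ)/sin δ ≈ 0.316, b = sin(fδ)/sin δ ≈ 1.024.
p = a·p₁ + b·p₂ ≈ (0.459, 0.738, 0.494); φ = arcsin(p_z) ≈ 29.59°, λ = atan2(p_y, p_x) ≈ 58.12°.

≈ lat 30°N, lon 58°E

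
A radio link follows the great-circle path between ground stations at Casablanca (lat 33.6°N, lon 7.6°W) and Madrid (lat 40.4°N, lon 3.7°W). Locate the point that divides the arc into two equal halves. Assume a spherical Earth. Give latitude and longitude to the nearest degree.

Write both endpoints as unit vectors p₁, p₂ with components (cos φ cos λ, cos φ sin λ, sin φ).
The central angle between the endpoints is δ = arccos(p₁·p₂) ≈ 0.131 rad (7.5°).
Interpolate at f = 1/2 with slerp weights a = sin((1−f)δ)/sin δ ≈ 0.501, b = sin(fδ)/sin δ ≈ 0.501.
p = a·p₁ + b·p₂ ≈ (0.794, -0.080, 0.602); φ = arcsin(p_z) ≈ 37.02°, λ = atan2(p_y, p_x) ≈ -5.74°.

≈ lat 37°N, lon 6°W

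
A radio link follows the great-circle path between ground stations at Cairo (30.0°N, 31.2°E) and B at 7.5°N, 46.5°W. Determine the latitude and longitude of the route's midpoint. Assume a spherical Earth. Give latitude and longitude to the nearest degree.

≈ 24°N, 11°W

Convert each endpoint to a unit vector on the sphere (x = cos φ cos λ, y = cos φ sin λ, z = sin φ).
The central angle between the endpoints is δ = arccos(p₁·p₂) ≈ 1.320 rad (75.6°).
Interpolate at f = 1/2 with slerp weights a = sin((1−f)δ)/sin δ ≈ 0.633, b = sin(fδ)/sin δ ≈ 0.633.
p = a·p₁ + b·p₂ ≈ (0.901, -0.171, 0.399); φ = arcsin(p_z) ≈ 23.52°, λ = atan2(p_y, p_x) ≈ -10.76°.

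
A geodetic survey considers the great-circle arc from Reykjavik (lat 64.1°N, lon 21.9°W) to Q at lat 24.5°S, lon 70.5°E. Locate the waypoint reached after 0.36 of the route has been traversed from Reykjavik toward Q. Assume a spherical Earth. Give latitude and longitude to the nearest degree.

≈ lat 40°N, lon 35°E

From cos δ = sin φ₁ sin φ₂ + cos φ₁ cos φ₂ cos Δλ, the central angle is δ ≈ 1.971 rad (112.9°).
Interpolate at f = 0.36 with slerp weights a = sin((1−f)δ)/sin δ ≈ 1.034, b = sin(fδ)/sin δ ≈ 0.707.
p = a·p₁ + b·p₂ ≈ (0.634, 0.438, 0.637); φ = arcsin(p_z) ≈ 39.57°, λ = atan2(p_y, p_x) ≈ 34.65°.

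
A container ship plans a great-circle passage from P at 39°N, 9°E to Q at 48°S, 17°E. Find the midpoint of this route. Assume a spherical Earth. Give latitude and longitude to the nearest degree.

The haversine formula gives a central angle δ ≈ 1.524 rad (87.3°) between the endpoints.
Interpolate at f = 1/2 with slerp weights a = sin((1−f)δ)/sin δ ≈ 0.691, b = sin(fδ)/sin δ ≈ 0.691.
p = a·p₁ + b·p₂ ≈ (0.973, 0.219, -0.079); φ = arcsin(p_z) ≈ -4.51°, λ = atan2(p_y, p_x) ≈ 12.70°.

≈ 5°S, 13°E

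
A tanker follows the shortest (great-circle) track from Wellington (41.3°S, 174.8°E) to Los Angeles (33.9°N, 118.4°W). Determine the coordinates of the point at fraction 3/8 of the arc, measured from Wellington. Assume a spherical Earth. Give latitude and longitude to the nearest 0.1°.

Convert each endpoint to a unit vector on the sphere (x = cos φ cos λ, y = cos φ sin λ, z = sin φ).
The central angle between the endpoints is δ = arccos(p₁·p₂) ≈ 1.694 rad (97.0°).
Interpolate at f = 3/8 with slerp weights a = sin((1−f)δ)/sin δ ≈ 0.878, b = sin(fδ)/sin δ ≈ 0.598.
p = a·p₁ + b·p₂ ≈ (-0.893, -0.377, -0.246); φ = arcsin(p_z) ≈ -14.25°, λ = atan2(p_y, p_x) ≈ -157.13°.

≈ (14.3°S, 157.1°W)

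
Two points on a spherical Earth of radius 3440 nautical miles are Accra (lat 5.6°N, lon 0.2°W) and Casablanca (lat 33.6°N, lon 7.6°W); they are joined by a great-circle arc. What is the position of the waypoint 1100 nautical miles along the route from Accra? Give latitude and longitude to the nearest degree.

≈ lat 23°N, lon 5°W

The haversine formula gives a central angle δ ≈ 0.503 rad (28.8°) between the endpoints. The total great-circle distance is δ·R ≈ 0.503 × 3440 ≈ 1731 nmi, so the target fraction is f = 1100/1731 ≈ 0.635.
Interpolate at f ≈ 0.635 with slerp weights a = sin((1−f)δ)/sin δ ≈ 0.378, b = sin(fδ)/sin δ ≈ 0.652.
p = a·p₁ + b·p₂ ≈ (0.915, -0.073, 0.398); φ = arcsin(p_z) ≈ 23.43°, λ = atan2(p_y, p_x) ≈ -4.57°.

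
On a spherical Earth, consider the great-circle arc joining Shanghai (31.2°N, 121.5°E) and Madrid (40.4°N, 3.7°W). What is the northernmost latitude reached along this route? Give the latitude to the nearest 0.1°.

≈ 57.8°N

The great circle lies in the plane with unit normal n̂ = (p₁ × p₂)/|p₁ × p₂|.
Here n̂_z ≈ -0.533; the vertex latitude is φ_max = arccos|n̂_z| ≈ 57.8°.
Check via Clairaut: cos φ_max = |cos φ₁| · sin C = cos(31.2°)·sin(38.5°) ≈ 0.533, again giving ≈ 57.8°.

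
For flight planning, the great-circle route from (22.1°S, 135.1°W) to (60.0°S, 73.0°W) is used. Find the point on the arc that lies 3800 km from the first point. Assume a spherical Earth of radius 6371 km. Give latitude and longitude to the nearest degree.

≈ (49°S, 108°W)

The haversine formula gives a central angle δ ≈ 0.997 rad (57.1°) between the endpoints. The total great-circle distance is δ·R ≈ 0.997 × 6371 ≈ 6354 km, so the target fraction is f = 3800/6354 ≈ 0.598.
Interpolate at f ≈ 0.598 with slerp weights a = sin((1−f)δ)/sin δ ≈ 0.464, b = sin(fδ)/sin δ ≈ 0.669.
p = a·p₁ + b·p₂ ≈ (-0.207, -0.624, -0.754); φ = arcsin(p_z) ≈ -48.93°, λ = atan2(p_y, p_x) ≈ -108.37°.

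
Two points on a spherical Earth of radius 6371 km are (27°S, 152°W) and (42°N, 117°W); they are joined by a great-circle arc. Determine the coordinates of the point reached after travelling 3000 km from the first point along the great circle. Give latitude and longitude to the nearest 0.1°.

≈ (2.4°S, 140.5°W)

Convert each endpoint to a unit vector on the sphere (x = cos φ cos λ, y = cos φ sin λ, z = sin φ).
The central angle between the endpoints is δ = arccos(p₁·p₂) ≈ 1.330 rad (76.2°). The total great-circle distance is δ·R ≈ 1.330 × 6371 ≈ 8472 km, so the target fraction is f = 3000/8472 ≈ 0.354.
Interpolate at f ≈ 0.354 with slerp weights a = sin((1−f)δ)/sin δ ≈ 0.780, b = sin(fδ)/sin δ ≈ 0.467.
p = a·p₁ + b·p₂ ≈ (-0.771, -0.635, -0.041); φ = arcsin(p_z) ≈ -2.37°, λ = atan2(p_y, p_x) ≈ -140.50°.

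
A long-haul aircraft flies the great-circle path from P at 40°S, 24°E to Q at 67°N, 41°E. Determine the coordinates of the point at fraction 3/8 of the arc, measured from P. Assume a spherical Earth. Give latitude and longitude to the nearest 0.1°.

Convert each endpoint to a unit vector on the sphere (x = cos φ cos λ, y = cos φ sin λ, z = sin φ).
The central angle between the endpoints is δ = arccos(p₁·p₂) ≈ 1.881 rad (107.8°).
Interpolate at f = 3/8 with slerp weights a = sin((1−f)δ)/sin δ ≈ 0.969, b = sin(fδ)/sin δ ≈ 0.681.
p = a·p₁ + b·p₂ ≈ (0.879, 0.477, 0.004); φ = arcsin(p_z) ≈ 0.21°, λ = atan2(p_y, p_x) ≈ 28.46°.

≈ 0.2°N, 28.5°E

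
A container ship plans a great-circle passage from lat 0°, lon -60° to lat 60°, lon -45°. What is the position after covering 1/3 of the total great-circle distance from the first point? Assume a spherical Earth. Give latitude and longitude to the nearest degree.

≈ lat 20°, lon -57°

From cos δ = sin φ₁ sin φ₂ + cos φ₁ cos φ₂ cos Δλ, the central angle is δ ≈ 1.067 rad (61.1°).
Interpolate at f = 1/3 with slerp weights a = sin((1−f)δ)/sin δ ≈ 0.745, b = sin(fδ)/sin δ ≈ 0.398.
p = a·p₁ + b·p₂ ≈ (0.513, -0.786, 0.344); φ = arcsin(p_z) ≈ 20.14°, λ = atan2(p_y, p_x) ≈ -56.86°.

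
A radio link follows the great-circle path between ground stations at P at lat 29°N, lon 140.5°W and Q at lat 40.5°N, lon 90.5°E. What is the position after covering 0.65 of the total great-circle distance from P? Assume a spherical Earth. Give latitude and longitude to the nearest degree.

≈ lat 58°N, lon 136°E

The haversine formula gives a central angle δ ≈ 1.675 rad (96.0°) between the endpoints.
Interpolate at f = 0.65 with slerp weights a = sin((1−f)δ)/sin δ ≈ 0.556, b = sin(fδ)/sin δ ≈ 0.891.
p = a·p₁ + b·p₂ ≈ (-0.381, 0.368, 0.848); φ = arcsin(p_z) ≈ 58.01°, λ = atan2(p_y, p_x) ≈ 136.02°.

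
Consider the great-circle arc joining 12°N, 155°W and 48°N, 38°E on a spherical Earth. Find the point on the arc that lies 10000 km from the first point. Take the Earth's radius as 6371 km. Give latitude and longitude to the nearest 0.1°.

Convert each endpoint to a unit vector on the sphere (x = cos φ cos λ, y = cos φ sin λ, z = sin φ).
The central angle between the endpoints is δ = arccos(p₁·p₂) ≈ 2.075 rad (118.9°). The total great-circle distance is δ·R ≈ 2.075 × 6371 ≈ 13221 km, so the target fraction is f = 10000/13221 ≈ 0.756.
Interpolate at f ≈ 0.756 with slerp weights a = sin((1−f)δ)/sin δ ≈ 0.553, b = sin(fδ)/sin δ ≈ 1.142.
p = a·p₁ + b·p₂ ≈ (0.112, 0.242, 0.964); φ = arcsin(p_z) ≈ 74.54°, λ = atan2(p_y, p_x) ≈ 65.17°.

≈ 74.5°N, 65.2°E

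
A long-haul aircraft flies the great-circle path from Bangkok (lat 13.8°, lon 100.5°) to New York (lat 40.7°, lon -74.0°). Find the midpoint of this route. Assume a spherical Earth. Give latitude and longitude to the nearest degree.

Convert each endpoint to a unit vector on the sphere (x = cos φ cos λ, y = cos φ sin λ, z = sin φ).
The central angle between the endpoints is δ = arccos(p₁·p₂) ≈ 2.186 rad (125.3°).
Interpolate at f = 1/2 with slerp weights a = sin((1−f)δ)/sin δ ≈ 1.088, b = sin(fδ)/sin δ ≈ 1.088.
p = a·p₁ + b·p₂ ≈ (0.035, 0.246, 0.969); φ = arcsin(p_z) ≈ 75.62°, λ = atan2(p_y, p_x) ≈ 81.95°.

≈ lat 76°, lon 82°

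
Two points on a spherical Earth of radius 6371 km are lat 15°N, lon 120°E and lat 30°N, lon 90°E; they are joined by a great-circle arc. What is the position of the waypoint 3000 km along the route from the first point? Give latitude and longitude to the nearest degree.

≈ lat 28°N, lon 95°E

Convert each endpoint to a unit vector on the sphere (x = cos φ cos λ, y = cos φ sin λ, z = sin φ).
The central angle between the endpoints is δ = arccos(p₁·p₂) ≈ 0.547 rad (31.4°). The total great-circle distance is δ·R ≈ 0.547 × 6371 ≈ 3488 km, so the target fraction is f = 3000/3488 ≈ 0.860.
Interpolate at f ≈ 0.860 with slerp weights a = sin((1−f)δ)/sin δ ≈ 0.147, b = sin(fδ)/sin δ ≈ 0.872.
p = a·p₁ + b·p₂ ≈ (-0.071, 0.878, 0.474); φ = arcsin(p_z) ≈ 28.28°, λ = atan2(p_y, p_x) ≈ 94.62°.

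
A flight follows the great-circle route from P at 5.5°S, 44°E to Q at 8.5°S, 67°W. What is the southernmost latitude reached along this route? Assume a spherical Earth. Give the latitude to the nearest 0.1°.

The great circle lies in the plane with unit normal n̂ = (p₁ × p₂)/|p₁ × p₂|.
Here n̂_z ≈ -0.977; the vertex latitude is φ_max = arccos|n̂_z| ≈ 12.4°.
Check via Clairaut: cos φ_max = |cos φ₁| · sin C = cos(5.5°)·sin(101.1°) ≈ 0.977, again giving ≈ 12.4°.

≈ 12.4°S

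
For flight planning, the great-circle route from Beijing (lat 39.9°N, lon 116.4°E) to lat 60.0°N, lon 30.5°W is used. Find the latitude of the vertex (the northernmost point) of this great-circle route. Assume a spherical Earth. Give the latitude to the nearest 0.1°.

The great circle lies in the plane with unit normal n̂ = (p₁ × p₂)/|p₁ × p₂|.
Here n̂_z ≈ -0.215; the vertex latitude is φ_max = arccos|n̂_z| ≈ 77.6°.

≈ 77.6°N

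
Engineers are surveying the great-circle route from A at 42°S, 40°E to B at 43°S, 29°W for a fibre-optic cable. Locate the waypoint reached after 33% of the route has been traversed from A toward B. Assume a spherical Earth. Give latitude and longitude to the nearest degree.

≈ 47°S, 18°E

Convert each endpoint to a unit vector on the sphere (x = cos φ cos λ, y = cos φ sin λ, z = sin φ).
The central angle between the endpoints is δ = arccos(p₁·p₂) ≈ 0.862 rad (49.4°).
Interpolate at f = 0.33 with slerp weights a = sin((1−f)δ)/sin δ ≈ 0.719, b = sin(fδ)/sin δ ≈ 0.370.
p = a·p₁ + b·p₂ ≈ (0.646, 0.212, -0.733); φ = arcsin(p_z) ≈ -47.16°, λ = atan2(p_y, p_x) ≈ 18.21°.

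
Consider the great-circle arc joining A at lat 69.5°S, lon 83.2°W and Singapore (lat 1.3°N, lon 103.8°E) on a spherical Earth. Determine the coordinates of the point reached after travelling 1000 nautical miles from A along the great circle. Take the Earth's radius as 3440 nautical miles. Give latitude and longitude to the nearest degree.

≈ lat 85°S, lon 112°W

Write both endpoints as unit vectors p₁, p₂ with components (cos φ cos λ, cos φ sin λ, sin φ).
The central angle between the endpoints is δ = arccos(p₁·p₂) ≈ 1.948 rad (111.6°). The total great-circle distance is δ·R ≈ 1.948 × 3440 ≈ 6703 nmi, so the target fraction is f = 1000/6703 ≈ 0.149.
Interpolate at f ≈ 0.149 with slerp weights a = sin((1−f)δ)/sin δ ≈ 1.072, b = sin(fδ)/sin δ ≈ 0.308.
p = a·p₁ + b·p₂ ≈ (-0.029, -0.073, -0.997); φ = arcsin(p_z) ≈ -85.48°, λ = atan2(p_y, p_x) ≈ -111.64°.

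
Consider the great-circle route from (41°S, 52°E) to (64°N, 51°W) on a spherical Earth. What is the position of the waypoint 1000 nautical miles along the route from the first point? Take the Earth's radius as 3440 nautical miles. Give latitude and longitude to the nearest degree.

≈ (27°S, 41°E)

The haversine formula gives a central angle δ ≈ 2.297 rad (131.6°) between the endpoints. The total great-circle distance is δ·R ≈ 2.297 × 3440 ≈ 7902 nmi, so the target fraction is f = 1000/7902 ≈ 0.127.
Interpolate at f ≈ 0.127 with slerp weights a = sin((1−f)δ)/sin δ ≈ 1.213, b = sin(fδ)/sin δ ≈ 0.383.
p = a·p₁ + b·p₂ ≈ (0.669, 0.591, -0.451); φ = arcsin(p_z) ≈ -26.81°, λ = atan2(p_y, p_x) ≈ 41.43°.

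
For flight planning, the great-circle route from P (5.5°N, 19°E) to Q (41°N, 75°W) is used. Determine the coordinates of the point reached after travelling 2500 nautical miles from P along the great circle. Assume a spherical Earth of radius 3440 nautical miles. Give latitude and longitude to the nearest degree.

Convert each endpoint to a unit vector on the sphere (x = cos φ cos λ, y = cos φ sin λ, z = sin φ).
The central angle between the endpoints is δ = arccos(p₁·p₂) ≈ 1.560 rad (89.4°). The total great-circle distance is δ·R ≈ 1.560 × 3440 ≈ 5367 nmi, so the target fraction is f = 2500/5367 ≈ 0.466.
Interpolate at f ≈ 0.466 with slerp weights a = sin((1−f)δ)/sin δ ≈ 0.740, b = sin(fδ)/sin δ ≈ 0.664.
p = a·p₁ + b·p₂ ≈ (0.827, -0.244, 0.507); φ = arcsin(p_z) ≈ 30.46°, λ = atan2(p_y, p_x) ≈ -16.48°.

≈ (30°N, 16°W)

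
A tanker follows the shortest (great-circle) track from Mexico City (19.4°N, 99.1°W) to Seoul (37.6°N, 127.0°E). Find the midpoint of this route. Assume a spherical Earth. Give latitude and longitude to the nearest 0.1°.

≈ 53.6°N, 154.5°W

The haversine formula gives a central angle δ ≈ 1.892 rad (108.4°) between the endpoints.
Interpolate at f = 1/2 with slerp weights a = sin((1−f)δ)/sin δ ≈ 0.855, b = sin(fδ)/sin δ ≈ 0.855.
p = a·p₁ + b·p₂ ≈ (-0.535, -0.255, 0.805); φ = arcsin(p_z) ≈ 53.65°, λ = atan2(p_y, p_x) ≈ -154.50°.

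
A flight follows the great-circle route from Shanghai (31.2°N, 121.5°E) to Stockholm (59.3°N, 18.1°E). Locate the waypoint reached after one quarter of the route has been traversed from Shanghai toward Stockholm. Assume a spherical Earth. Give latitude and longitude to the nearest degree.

≈ 45°N, 108°E

Convert each endpoint to a unit vector on the sphere (x = cos φ cos λ, y = cos φ sin λ, z = sin φ).
The central angle between the endpoints is δ = arccos(p₁·p₂) ≈ 1.219 rad (69.9°).
Interpolate at f = 1/4 with slerp weights a = sin((1−f)δ)/sin δ ≈ 0.844, b = sin(fδ)/sin δ ≈ 0.320.
p = a·p₁ + b·p₂ ≈ (-0.222, 0.666, 0.712); φ = arcsin(p_z) ≈ 45.40°, λ = atan2(p_y, p_x) ≈ 108.43°.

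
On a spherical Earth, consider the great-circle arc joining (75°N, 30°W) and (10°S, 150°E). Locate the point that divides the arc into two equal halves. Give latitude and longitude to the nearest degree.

From cos δ = sin φ₁ sin φ₂ + cos φ₁ cos φ₂ cos Δλ, the central angle is δ ≈ 2.007 rad (115.0°).
Interpolate at f = 1/2 with slerp weights a = sin((1−f)δ)/sin δ ≈ 0.931, b = sin(fδ)/sin δ ≈ 0.931.
p = a·p₁ + b·p₂ ≈ (-0.585, 0.338, 0.737); φ = arcsin(p_z) ≈ 47.50°, λ = atan2(p_y, p_x) ≈ 150.00°.

≈ (48°N, 150°E)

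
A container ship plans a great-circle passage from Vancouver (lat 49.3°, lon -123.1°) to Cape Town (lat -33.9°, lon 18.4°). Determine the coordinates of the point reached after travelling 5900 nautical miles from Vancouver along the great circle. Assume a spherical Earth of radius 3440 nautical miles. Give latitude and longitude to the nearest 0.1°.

≈ lat 2.7°, lon -17.1°

The haversine formula gives a central angle δ ≈ 2.580 rad (147.8°) between the endpoints. The total great-circle distance is δ·R ≈ 2.580 × 3440 ≈ 8875 nmi, so the target fraction is f = 5900/8875 ≈ 0.665.
Interpolate at f ≈ 0.665 with slerp weights a = sin((1−f)δ)/sin δ ≈ 1.429, b = sin(fδ)/sin δ ≈ 1.858.
p = a·p₁ + b·p₂ ≈ (0.955, -0.294, 0.047); φ = arcsin(p_z) ≈ 2.69°, λ = atan2(p_y, p_x) ≈ -17.11°.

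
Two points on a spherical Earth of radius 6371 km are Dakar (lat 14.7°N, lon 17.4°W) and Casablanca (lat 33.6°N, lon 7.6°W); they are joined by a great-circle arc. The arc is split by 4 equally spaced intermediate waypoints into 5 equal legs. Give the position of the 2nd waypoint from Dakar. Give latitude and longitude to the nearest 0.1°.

≈ lat 22.3°N, lon 13.8°W

Convert each endpoint to a unit vector on the sphere (x = cos φ cos λ, y = cos φ sin λ, z = sin φ).
The central angle between the endpoints is δ = arccos(p₁·p₂) ≈ 0.364 rad (20.9°).
Interpolate at f = 2/5 with slerp weights a = sin((1−f)δ)/sin δ ≈ 0.609, b = sin(fδ)/sin δ ≈ 0.408.
p = a·p₁ + b·p₂ ≈ (0.898, -0.221, 0.380); φ = arcsin(p_z) ≈ 22.33°, λ = atan2(p_y, p_x) ≈ -13.82°.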